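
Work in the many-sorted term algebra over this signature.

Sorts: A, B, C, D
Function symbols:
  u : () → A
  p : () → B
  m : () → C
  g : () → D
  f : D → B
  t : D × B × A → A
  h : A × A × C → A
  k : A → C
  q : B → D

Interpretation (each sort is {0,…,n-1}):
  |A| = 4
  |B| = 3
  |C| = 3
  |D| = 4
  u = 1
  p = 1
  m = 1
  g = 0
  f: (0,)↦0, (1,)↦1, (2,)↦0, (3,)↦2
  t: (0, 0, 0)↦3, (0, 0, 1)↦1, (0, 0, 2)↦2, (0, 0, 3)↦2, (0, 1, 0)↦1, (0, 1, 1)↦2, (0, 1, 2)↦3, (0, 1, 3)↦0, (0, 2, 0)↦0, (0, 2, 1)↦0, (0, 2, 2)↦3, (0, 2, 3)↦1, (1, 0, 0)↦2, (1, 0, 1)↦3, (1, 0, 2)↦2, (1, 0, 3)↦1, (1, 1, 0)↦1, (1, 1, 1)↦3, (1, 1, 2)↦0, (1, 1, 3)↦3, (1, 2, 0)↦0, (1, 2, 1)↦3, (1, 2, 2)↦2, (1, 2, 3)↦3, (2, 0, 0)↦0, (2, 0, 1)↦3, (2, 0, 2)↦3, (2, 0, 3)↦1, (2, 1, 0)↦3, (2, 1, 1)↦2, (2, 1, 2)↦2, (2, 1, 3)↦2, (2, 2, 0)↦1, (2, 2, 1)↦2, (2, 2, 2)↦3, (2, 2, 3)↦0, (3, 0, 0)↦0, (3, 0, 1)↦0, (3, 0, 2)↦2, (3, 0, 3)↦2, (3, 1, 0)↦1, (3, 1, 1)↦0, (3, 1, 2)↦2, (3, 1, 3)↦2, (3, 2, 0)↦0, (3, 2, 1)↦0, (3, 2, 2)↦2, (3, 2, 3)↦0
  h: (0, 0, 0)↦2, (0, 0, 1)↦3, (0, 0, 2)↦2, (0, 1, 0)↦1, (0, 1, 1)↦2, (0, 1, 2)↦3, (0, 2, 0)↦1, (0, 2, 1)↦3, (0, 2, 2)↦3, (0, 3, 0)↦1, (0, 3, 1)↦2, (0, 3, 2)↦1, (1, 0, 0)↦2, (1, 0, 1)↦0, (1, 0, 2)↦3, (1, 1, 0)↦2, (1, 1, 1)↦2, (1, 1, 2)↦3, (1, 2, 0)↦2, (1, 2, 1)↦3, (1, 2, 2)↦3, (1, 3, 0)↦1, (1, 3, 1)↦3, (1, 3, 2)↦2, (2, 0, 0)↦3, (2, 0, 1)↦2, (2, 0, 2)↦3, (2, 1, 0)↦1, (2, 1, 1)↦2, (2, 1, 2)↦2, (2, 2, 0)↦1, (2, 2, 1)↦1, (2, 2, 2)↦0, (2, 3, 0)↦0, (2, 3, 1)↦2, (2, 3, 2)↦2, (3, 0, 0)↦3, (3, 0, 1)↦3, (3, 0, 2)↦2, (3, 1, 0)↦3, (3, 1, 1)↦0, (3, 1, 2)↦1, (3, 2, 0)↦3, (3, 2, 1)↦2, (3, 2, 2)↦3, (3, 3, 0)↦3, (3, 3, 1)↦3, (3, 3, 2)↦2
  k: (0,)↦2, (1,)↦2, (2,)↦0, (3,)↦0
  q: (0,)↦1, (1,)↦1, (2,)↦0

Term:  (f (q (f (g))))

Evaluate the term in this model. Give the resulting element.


  g = 0
  (f (g)) = f(0,) = 0
  (q (f (g))) = q(0,) = 1
  (f (q (f (g)))) = f(1,) = 1

value = 1


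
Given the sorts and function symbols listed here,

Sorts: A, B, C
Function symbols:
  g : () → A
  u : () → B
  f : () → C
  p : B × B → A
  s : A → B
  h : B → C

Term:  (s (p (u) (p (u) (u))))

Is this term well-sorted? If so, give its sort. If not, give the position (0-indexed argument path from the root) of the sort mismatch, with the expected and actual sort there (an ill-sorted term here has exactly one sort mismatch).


ill-sorted at position [0, 1]: expected B, got A

    (u) : B
      (u) : B
      (u) : B
    (p (u) (u)) : A
  (p (u) (p (u) (u))) : ✗ arg 1 at [0, 1] has sort A, expected B


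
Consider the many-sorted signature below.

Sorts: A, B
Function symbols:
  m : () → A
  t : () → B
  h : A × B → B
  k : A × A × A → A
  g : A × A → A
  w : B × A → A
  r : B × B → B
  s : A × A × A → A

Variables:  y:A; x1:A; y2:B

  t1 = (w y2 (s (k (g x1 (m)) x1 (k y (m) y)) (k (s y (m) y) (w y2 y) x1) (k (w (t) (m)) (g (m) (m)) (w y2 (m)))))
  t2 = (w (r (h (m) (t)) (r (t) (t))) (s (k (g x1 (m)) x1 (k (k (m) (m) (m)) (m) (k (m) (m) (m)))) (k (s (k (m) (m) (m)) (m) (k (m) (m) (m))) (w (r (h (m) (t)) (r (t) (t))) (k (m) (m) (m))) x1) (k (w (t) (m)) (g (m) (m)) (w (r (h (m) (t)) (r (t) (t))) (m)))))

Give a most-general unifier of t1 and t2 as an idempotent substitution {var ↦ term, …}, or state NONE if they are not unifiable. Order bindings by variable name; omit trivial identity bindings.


{y ↦ (k (m) (m) (m)), y2 ↦ (r (h (m) (t)) (r (t) (t)))}


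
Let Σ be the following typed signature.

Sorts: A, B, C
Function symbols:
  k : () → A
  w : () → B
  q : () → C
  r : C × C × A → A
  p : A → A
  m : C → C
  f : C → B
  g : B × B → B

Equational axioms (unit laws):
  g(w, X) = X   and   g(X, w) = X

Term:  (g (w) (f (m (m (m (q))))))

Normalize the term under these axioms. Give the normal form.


normal form = (f (m (m (m (q)))))

1. (g (w) (f (m (m (m (q))))))  →  (f (m (m (m (q)))))


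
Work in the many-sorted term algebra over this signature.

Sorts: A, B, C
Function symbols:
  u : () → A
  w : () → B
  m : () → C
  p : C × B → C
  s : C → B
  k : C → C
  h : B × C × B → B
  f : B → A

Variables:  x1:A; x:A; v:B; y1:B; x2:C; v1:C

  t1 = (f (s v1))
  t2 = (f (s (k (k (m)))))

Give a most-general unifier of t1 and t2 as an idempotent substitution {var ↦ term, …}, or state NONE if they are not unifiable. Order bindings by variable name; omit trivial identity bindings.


{v1 ↦ (k (k (m)))}


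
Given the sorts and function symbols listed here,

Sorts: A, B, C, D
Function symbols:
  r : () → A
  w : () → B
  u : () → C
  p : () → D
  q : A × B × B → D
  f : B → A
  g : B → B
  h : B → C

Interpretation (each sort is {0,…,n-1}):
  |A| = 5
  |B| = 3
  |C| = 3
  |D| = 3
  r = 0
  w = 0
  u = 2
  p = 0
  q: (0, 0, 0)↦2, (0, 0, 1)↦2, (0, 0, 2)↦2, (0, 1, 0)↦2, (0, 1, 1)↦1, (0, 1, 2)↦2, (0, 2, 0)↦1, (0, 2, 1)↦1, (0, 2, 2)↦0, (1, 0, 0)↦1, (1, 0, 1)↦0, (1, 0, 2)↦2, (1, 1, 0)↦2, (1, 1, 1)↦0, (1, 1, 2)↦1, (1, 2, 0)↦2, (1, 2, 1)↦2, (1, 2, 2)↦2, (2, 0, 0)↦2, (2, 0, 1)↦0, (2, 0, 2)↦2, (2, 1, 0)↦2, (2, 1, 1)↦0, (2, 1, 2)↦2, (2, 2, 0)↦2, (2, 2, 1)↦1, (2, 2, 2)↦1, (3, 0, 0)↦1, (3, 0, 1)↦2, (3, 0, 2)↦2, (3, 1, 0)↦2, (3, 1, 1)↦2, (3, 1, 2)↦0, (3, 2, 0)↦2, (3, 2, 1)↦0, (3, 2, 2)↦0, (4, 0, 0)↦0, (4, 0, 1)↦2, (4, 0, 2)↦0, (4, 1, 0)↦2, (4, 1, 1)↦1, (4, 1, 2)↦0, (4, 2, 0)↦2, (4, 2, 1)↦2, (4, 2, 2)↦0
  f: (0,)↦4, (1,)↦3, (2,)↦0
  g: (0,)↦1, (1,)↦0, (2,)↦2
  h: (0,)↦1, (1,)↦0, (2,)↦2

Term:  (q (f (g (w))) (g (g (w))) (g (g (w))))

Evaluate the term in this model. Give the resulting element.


value = 1

  w = 0
  (g (w)) = g(0,) = 1
  (f (g (w))) = f(1,) = 3
  w = 0
  (g (w)) = g(0,) = 1
  (g (g (w))) = g(1,) = 0
  w = 0
  (g (w)) = g(0,) = 1
  (g (g (w))) = g(1,) = 0
  (q (f (g (w))) (g (g (w))) (g (g (w)))) = q(3, 0, 0) = 1


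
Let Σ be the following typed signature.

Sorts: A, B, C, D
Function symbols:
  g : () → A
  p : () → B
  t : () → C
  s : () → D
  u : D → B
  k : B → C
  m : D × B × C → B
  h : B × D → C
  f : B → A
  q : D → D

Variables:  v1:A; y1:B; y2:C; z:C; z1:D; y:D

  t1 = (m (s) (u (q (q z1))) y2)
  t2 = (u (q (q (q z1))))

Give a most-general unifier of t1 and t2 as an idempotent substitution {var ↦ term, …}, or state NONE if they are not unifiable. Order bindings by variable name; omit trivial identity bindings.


head clash or occurs-check failure — not unifiable

NONE (not unifiable)


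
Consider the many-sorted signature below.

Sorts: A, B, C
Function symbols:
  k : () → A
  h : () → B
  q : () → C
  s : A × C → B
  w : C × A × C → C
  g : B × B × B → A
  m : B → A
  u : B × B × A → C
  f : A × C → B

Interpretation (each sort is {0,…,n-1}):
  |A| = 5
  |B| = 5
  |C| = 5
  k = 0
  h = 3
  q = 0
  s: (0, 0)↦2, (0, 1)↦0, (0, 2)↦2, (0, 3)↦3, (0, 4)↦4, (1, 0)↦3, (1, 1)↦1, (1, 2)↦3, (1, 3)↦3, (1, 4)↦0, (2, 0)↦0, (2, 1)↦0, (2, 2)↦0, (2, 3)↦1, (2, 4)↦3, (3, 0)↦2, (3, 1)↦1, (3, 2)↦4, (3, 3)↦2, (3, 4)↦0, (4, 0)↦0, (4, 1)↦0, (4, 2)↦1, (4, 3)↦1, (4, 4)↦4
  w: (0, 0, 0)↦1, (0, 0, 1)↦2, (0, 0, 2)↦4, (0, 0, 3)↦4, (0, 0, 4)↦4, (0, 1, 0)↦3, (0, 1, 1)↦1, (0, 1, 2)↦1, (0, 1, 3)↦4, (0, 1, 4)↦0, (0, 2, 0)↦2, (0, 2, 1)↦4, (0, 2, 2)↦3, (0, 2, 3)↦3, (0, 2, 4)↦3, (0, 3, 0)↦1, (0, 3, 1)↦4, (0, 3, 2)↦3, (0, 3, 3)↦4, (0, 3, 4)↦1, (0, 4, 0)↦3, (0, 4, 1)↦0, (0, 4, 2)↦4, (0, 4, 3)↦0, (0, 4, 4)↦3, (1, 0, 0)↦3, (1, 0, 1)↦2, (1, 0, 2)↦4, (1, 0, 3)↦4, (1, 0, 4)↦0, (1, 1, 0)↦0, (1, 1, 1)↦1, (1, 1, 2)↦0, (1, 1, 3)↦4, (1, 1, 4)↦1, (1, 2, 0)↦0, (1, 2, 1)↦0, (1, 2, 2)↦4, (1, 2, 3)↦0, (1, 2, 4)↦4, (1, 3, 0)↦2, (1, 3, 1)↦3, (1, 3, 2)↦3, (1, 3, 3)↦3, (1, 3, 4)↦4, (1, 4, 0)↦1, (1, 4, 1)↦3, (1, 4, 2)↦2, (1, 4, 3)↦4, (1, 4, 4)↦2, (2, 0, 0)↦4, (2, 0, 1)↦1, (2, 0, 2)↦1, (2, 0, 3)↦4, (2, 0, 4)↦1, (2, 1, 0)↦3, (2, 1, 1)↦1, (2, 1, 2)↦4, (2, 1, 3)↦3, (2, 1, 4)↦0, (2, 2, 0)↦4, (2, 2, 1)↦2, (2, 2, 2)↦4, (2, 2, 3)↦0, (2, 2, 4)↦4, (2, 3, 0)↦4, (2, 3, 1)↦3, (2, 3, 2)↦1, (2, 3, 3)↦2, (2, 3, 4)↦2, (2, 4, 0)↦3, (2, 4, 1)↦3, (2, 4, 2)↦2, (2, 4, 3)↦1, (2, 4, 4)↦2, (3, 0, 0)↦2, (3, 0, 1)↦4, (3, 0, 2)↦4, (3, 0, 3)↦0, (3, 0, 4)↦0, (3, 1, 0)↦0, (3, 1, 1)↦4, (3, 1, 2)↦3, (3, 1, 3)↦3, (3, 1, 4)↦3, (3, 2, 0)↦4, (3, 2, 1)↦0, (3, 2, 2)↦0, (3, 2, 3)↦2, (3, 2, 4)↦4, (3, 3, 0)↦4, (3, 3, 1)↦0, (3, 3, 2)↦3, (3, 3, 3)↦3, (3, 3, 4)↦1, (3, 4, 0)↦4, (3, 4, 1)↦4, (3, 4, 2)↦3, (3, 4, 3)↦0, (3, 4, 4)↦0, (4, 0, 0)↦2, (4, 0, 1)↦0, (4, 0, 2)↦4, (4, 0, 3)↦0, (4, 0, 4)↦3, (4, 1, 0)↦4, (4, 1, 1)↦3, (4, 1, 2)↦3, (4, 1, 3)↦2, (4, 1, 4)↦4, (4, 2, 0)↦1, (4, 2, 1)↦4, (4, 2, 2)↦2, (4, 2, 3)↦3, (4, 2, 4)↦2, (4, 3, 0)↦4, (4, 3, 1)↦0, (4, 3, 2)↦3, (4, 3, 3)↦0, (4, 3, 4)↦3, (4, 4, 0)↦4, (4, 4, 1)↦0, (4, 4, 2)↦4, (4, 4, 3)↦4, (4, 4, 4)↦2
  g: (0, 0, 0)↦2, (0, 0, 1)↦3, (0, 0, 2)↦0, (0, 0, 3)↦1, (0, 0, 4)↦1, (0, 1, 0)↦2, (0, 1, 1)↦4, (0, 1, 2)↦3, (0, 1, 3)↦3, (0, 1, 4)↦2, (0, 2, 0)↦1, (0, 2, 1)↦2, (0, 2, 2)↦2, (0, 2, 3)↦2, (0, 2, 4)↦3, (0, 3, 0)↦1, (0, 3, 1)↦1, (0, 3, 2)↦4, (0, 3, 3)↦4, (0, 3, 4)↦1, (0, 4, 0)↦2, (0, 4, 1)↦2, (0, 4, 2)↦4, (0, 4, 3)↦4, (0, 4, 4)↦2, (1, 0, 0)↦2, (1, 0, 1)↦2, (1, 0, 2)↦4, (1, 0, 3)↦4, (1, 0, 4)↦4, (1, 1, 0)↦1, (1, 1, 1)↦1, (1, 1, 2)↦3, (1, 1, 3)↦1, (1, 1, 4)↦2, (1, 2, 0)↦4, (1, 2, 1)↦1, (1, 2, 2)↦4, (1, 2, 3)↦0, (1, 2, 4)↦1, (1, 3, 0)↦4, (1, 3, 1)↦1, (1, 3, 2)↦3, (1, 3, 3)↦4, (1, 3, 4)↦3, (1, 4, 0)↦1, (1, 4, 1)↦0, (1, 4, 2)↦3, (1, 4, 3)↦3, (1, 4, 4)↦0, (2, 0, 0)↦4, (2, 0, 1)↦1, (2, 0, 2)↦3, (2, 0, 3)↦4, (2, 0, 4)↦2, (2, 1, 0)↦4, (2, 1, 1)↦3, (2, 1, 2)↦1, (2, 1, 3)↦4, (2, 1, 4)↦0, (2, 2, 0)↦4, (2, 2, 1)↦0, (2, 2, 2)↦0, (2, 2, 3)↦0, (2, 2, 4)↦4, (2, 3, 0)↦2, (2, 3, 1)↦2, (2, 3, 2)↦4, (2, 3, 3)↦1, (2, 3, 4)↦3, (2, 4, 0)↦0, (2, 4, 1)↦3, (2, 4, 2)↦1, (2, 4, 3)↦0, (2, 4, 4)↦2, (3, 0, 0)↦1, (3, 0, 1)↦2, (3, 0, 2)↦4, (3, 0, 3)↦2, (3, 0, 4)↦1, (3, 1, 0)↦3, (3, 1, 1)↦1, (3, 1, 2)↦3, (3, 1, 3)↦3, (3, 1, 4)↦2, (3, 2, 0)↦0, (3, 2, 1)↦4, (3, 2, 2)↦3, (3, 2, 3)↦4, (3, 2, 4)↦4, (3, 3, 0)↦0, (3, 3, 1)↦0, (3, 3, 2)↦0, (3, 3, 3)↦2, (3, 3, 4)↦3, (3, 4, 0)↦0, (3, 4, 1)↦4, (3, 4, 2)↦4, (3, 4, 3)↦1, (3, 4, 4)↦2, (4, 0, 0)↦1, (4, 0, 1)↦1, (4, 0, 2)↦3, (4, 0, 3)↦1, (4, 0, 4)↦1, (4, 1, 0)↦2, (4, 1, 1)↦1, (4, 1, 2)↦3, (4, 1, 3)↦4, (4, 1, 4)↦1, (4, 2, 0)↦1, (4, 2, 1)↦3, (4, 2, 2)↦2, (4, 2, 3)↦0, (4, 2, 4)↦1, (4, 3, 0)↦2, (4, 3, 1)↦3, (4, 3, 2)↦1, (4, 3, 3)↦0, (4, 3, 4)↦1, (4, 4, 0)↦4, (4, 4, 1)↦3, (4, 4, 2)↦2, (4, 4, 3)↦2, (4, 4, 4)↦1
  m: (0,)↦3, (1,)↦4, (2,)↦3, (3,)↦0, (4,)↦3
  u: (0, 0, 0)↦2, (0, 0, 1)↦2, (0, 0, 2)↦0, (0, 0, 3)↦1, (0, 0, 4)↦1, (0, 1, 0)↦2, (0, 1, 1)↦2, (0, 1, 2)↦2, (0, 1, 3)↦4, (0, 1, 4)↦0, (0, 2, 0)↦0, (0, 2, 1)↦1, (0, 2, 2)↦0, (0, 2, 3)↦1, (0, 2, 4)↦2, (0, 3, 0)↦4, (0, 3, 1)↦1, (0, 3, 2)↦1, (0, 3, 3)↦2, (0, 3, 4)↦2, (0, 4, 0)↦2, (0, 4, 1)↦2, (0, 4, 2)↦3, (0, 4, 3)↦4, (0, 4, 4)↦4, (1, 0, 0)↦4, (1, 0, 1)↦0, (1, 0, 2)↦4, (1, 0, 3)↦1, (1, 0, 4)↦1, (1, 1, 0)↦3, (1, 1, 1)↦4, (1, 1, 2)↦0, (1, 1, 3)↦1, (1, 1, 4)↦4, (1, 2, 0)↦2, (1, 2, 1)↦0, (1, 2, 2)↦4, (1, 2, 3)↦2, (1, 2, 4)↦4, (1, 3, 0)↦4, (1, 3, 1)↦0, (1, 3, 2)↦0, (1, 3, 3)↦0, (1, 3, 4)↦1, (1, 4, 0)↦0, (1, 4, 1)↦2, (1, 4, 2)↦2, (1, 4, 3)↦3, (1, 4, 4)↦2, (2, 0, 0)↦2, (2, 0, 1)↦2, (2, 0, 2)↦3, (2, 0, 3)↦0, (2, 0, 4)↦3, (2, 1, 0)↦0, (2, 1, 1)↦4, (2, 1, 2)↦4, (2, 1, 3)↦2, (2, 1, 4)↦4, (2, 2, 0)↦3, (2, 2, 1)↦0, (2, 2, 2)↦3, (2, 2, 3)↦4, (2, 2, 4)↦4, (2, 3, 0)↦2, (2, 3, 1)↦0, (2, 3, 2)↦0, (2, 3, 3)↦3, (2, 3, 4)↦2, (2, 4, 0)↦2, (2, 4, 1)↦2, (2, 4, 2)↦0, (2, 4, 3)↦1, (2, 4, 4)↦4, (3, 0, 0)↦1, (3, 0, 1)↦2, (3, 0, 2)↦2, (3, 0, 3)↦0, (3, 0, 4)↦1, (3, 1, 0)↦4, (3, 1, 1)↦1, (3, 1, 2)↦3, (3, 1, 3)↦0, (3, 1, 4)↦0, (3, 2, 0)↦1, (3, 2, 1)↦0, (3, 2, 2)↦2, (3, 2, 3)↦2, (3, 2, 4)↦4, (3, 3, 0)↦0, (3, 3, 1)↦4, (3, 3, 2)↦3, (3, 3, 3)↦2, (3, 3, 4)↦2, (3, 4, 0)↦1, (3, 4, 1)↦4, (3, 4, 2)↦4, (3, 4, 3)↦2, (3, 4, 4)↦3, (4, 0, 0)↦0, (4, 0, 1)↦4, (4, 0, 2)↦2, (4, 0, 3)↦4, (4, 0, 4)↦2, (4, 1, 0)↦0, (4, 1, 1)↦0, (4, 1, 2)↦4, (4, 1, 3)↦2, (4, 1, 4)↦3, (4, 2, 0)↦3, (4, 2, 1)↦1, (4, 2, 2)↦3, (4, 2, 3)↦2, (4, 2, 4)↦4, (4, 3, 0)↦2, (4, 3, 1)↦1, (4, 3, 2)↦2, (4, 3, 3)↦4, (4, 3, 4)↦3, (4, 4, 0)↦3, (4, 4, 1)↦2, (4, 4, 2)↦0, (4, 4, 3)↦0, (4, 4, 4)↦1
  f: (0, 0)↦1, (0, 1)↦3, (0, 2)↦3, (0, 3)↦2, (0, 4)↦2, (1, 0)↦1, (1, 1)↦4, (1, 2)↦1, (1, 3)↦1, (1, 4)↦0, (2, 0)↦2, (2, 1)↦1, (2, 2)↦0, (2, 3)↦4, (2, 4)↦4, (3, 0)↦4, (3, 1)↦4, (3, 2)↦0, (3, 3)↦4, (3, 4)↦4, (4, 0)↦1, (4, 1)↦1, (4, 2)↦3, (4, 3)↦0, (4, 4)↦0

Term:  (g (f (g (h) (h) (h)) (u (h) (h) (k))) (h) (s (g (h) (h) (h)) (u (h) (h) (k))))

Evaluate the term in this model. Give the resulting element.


value = 2

  h = 3
  h = 3
  h = 3
  (g (h) (h) (h)) = g(3, 3, 3) = 2
  h = 3
  h = 3
  k = 0
  (u (h) (h) (k)) = u(3, 3, 0) = 0
  (f (g (h) (h) (h)) (u (h) (h) (k))) = f(2, 0) = 2
  h = 3
  h = 3
  h = 3
  h = 3
  (g (h) (h) (h)) = g(3, 3, 3) = 2
  h = 3
  h = 3
  k = 0
  (u (h) (h) (k)) = u(3, 3, 0) = 0
  (s (g (h) (h) (h)) (u (h) (h) (k))) = s(2, 0) = 0
  (g (f (g (h) (h) (h)) (u (h) (h) (k))) (h) (s (g (h) (h) (h)) (u (h) (h) (k)))) = g(2, 3, 0) = 2


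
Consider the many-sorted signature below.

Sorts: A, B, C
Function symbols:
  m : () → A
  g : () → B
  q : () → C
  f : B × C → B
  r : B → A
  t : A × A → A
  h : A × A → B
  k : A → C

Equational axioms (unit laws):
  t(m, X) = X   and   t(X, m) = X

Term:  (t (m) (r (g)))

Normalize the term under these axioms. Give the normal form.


1. (t (m) (r (g)))  →  (r (g))

normal form = (r (g))


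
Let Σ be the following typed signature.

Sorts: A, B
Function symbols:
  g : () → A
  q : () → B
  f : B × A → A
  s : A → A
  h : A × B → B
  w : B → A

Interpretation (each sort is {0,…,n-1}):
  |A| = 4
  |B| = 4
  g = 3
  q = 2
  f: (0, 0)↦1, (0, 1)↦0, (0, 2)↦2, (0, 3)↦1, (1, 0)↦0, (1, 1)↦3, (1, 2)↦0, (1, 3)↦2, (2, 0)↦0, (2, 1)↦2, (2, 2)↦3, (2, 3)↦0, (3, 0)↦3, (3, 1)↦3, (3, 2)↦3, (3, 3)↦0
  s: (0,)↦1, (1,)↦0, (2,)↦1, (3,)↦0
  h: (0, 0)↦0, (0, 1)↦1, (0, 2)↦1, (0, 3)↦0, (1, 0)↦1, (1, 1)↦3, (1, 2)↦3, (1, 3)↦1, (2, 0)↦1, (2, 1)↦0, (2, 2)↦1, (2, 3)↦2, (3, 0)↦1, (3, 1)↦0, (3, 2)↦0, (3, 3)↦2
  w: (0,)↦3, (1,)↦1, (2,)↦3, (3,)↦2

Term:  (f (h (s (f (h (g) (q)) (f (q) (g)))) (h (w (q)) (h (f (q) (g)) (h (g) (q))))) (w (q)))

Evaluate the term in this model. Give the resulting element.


  g = 3
  q = 2
  (h (g) (q)) = h(3, 2) = 0
  q = 2
  g = 3
  (f (q) (g)) = f(2, 3) = 0
  (f (h (g) (q)) (f (q) (g))) = f(0, 0) = 1
  (s (f (h (g) (q)) (f (q) (g)))) = s(1,) = 0
  q = 2
  (w (q)) = w(2,) = 3
  q = 2
  g = 3
  (f (q) (g)) = f(2, 3) = 0
  g = 3
  q = 2
  (h (g) (q)) = h(3, 2) = 0
  (h (f (q) (g)) (h (g) (q))) = h(0, 0) = 0
  (h (w (q)) (h (f (q) (g)) (h (g) (q)))) = h(3, 0) = 1
  (h (s (f (h (g) (q)) (f (q) (g)))) (h (w (q)) (h (f (q) (g)) (h (g) (q))))) = h(0, 1) = 1
  q = 2
  (w (q)) = w(2,) = 3
  (f (h (s (f (h (g) (q)) (f (q) (g)))) (h (w (q)) (h (f (q) (g)) (h (g) (q))))) (w (q))) = f(1, 3) = 2

value = 2


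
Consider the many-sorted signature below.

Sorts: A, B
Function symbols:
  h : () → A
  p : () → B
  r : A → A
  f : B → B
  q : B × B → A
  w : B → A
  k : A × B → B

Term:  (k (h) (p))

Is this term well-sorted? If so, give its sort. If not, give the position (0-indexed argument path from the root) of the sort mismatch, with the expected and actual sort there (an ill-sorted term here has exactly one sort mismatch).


  (h) : A
  (p) : B
(k (h) (p)) : B

well-sorted; sort = B


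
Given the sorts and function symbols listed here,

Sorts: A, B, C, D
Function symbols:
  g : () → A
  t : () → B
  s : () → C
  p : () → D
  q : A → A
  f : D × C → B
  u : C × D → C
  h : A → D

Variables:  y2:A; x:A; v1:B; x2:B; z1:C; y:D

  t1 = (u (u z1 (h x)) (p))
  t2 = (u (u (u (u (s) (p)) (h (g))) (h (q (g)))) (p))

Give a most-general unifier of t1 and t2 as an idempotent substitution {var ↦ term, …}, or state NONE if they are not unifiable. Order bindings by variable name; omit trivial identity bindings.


{x ↦ (q (g)), z1 ↦ (u (u (s) (p)) (h (g)))}


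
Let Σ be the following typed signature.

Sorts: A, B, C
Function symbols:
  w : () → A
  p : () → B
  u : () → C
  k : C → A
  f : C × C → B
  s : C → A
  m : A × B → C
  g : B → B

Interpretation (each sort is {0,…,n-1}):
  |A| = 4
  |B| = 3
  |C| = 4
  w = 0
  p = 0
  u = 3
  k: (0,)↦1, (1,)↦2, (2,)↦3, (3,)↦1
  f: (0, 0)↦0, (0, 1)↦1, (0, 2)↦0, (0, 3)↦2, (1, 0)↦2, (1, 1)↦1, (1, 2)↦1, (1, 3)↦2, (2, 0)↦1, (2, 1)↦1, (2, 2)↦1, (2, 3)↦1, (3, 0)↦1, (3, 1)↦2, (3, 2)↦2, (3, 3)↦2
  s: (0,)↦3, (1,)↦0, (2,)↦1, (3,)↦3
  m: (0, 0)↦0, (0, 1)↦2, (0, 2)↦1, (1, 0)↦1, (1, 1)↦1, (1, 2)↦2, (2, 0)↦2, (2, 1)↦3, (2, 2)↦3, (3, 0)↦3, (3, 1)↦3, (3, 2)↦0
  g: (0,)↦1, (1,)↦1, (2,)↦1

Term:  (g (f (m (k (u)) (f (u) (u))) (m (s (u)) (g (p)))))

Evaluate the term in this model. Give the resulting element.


  u = 3
  (k (u)) = k(3,) = 1
  u = 3
  u = 3
  (f (u) (u)) = f(3, 3) = 2
  (m (k (u)) (f (u) (u))) = m(1, 2) = 2
  u = 3
  (s (u)) = s(3,) = 3
  p = 0
  (g (p)) = g(0,) = 1
  (m (s (u)) (g (p))) = m(3, 1) = 3
  (f (m (k (u)) (f (u) (u))) (m (s (u)) (g (p)))) = f(2, 3) = 1
  (g (f (m (k (u)) (f (u) (u))) (m (s (u)) (g (p))))) = g(1,) = 1

value = 1


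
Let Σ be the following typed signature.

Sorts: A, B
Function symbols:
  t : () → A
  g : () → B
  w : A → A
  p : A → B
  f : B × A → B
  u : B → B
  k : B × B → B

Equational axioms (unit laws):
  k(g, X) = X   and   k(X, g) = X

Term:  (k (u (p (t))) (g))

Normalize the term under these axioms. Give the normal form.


1. (k (u (p (t))) (g))  →  (u (p (t)))

normal form = (u (p (t)))


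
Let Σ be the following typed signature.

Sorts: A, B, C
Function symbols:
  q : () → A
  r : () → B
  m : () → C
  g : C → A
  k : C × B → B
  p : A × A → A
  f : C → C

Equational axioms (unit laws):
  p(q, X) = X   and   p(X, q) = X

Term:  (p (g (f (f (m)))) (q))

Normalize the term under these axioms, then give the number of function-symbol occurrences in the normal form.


size = 4

1. (p (g (f (f (m)))) (q))  →  (g (f (f (m))))
normal form: (g (f (f (m))))


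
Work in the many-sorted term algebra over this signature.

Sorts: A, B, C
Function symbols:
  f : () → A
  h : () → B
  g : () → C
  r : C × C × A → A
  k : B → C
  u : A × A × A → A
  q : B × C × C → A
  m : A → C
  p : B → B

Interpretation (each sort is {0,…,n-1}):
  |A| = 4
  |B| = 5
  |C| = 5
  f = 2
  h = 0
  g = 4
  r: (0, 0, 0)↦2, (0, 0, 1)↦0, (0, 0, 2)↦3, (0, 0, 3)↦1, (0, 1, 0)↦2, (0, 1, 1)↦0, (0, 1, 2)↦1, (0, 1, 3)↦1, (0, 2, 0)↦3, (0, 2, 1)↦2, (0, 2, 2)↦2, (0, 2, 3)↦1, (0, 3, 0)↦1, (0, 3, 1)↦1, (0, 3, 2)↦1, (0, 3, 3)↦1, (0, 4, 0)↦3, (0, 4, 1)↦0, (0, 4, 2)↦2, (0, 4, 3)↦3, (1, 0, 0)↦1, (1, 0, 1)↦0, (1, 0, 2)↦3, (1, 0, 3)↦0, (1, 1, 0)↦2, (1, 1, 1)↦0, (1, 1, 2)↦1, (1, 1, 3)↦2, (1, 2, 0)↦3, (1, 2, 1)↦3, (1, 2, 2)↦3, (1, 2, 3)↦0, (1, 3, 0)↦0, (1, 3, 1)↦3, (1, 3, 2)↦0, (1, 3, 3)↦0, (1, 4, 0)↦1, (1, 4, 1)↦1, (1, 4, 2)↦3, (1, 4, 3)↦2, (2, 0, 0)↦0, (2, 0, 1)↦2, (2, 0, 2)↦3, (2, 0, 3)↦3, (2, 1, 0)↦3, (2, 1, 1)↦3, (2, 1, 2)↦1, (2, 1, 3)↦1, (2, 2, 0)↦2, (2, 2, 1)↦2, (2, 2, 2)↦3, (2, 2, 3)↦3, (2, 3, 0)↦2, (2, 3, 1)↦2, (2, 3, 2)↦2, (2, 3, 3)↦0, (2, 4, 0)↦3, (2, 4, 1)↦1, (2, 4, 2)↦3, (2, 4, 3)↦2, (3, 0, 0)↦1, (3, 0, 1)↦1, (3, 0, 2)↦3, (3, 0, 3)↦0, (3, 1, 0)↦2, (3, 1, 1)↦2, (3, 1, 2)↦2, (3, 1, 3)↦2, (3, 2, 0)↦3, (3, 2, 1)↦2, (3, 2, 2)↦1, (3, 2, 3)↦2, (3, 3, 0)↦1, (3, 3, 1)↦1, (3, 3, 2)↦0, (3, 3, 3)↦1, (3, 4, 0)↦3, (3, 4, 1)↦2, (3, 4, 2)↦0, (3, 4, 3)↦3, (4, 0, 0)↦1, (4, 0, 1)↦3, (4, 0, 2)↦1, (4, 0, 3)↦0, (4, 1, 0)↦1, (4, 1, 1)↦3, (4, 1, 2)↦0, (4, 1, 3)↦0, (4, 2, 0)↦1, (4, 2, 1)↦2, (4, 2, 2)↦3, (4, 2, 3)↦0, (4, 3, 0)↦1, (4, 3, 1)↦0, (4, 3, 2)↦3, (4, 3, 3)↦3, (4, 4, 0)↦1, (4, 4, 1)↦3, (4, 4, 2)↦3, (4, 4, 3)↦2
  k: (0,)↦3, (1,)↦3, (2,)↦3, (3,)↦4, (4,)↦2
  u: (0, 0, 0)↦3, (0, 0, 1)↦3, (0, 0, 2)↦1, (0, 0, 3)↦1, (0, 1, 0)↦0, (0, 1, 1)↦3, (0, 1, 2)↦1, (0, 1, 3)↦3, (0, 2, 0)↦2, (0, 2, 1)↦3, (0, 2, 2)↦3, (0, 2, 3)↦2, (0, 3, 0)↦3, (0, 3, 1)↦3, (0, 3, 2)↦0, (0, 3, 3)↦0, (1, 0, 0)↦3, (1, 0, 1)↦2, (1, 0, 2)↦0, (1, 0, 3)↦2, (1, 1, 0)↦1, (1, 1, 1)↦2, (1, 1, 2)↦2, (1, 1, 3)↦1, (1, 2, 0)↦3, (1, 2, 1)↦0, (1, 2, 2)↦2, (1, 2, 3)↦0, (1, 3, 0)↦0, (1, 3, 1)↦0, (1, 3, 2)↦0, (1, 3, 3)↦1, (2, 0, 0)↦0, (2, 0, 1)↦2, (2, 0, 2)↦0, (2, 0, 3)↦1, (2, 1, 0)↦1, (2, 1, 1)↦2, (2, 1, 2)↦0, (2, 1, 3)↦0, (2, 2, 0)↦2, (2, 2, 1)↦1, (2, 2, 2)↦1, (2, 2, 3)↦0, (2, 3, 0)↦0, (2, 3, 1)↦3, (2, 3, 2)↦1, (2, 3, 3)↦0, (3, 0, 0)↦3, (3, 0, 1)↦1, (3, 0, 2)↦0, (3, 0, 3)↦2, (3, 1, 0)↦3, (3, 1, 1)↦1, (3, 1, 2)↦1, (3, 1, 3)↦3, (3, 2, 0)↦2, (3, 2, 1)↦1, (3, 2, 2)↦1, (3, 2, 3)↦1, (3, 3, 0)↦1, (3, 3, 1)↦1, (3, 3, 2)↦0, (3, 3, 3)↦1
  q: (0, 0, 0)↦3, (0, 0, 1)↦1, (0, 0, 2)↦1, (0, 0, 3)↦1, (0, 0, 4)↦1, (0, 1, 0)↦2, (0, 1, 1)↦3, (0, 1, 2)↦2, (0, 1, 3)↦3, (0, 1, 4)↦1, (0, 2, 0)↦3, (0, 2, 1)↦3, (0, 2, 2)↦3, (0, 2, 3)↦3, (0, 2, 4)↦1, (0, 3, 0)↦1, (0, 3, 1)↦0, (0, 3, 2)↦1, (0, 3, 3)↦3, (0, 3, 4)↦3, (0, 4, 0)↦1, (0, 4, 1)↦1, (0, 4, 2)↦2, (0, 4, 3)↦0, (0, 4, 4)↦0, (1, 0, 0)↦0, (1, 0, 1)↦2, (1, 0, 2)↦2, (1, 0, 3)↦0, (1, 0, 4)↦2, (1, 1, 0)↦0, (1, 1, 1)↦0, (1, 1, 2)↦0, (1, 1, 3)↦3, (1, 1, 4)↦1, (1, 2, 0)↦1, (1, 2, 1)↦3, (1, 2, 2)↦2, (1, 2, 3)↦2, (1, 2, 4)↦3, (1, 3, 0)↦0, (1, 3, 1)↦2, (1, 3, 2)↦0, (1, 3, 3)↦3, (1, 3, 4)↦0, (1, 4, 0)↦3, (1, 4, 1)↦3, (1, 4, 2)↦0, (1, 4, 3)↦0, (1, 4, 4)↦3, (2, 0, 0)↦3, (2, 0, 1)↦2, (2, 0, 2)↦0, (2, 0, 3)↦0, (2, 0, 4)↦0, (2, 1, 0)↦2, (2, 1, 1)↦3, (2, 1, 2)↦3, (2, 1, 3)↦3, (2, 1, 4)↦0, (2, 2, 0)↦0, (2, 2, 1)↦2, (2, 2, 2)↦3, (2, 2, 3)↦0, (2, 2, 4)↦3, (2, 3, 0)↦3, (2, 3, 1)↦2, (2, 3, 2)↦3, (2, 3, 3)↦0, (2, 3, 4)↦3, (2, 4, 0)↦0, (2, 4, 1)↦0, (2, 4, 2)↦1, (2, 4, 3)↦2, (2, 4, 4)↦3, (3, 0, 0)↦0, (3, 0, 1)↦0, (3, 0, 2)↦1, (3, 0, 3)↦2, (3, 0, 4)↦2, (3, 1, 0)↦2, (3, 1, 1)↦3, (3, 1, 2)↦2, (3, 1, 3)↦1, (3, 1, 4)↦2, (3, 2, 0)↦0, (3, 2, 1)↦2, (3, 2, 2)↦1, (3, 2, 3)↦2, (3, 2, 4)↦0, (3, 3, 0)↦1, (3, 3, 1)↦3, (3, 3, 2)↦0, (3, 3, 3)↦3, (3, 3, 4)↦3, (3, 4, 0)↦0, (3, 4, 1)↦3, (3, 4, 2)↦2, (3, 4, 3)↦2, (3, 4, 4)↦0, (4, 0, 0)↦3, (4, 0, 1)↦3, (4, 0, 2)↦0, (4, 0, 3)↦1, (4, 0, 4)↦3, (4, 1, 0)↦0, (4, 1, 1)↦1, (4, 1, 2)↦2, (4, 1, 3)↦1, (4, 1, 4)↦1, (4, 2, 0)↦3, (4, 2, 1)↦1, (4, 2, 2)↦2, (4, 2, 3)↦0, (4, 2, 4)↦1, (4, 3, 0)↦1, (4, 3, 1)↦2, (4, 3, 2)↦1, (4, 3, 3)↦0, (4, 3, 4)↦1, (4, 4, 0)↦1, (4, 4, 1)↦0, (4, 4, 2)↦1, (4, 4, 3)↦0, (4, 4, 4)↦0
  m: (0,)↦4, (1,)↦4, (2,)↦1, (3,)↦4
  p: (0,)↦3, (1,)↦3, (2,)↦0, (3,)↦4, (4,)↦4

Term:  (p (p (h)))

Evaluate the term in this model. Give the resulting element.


  h = 0
  (p (h)) = p(0,) = 3
  (p (p (h))) = p(3,) = 4

value = 4


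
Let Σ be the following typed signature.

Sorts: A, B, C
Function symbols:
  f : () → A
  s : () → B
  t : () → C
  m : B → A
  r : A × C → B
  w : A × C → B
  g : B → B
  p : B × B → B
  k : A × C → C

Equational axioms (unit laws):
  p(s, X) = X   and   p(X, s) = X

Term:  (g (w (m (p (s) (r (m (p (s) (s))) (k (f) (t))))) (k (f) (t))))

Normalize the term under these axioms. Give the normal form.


1. (g (w (m (p (s) (r (m (p (s) (s))) (k (f) (t))))) (k (f) (t))))  →  (g (w (m (r (m (p (s) (s))) (k (f) (t)))) (k (f) (t))))
2. (g (w (m (r (m (p (s) (s))) (k (f) (t)))) (k (f) (t))))  →  (g (w (m (r (m (s)) (k (f) (t)))) (k (f) (t))))

normal form = (g (w (m (r (m (s)) (k (f) (t)))) (k (f) (t))))


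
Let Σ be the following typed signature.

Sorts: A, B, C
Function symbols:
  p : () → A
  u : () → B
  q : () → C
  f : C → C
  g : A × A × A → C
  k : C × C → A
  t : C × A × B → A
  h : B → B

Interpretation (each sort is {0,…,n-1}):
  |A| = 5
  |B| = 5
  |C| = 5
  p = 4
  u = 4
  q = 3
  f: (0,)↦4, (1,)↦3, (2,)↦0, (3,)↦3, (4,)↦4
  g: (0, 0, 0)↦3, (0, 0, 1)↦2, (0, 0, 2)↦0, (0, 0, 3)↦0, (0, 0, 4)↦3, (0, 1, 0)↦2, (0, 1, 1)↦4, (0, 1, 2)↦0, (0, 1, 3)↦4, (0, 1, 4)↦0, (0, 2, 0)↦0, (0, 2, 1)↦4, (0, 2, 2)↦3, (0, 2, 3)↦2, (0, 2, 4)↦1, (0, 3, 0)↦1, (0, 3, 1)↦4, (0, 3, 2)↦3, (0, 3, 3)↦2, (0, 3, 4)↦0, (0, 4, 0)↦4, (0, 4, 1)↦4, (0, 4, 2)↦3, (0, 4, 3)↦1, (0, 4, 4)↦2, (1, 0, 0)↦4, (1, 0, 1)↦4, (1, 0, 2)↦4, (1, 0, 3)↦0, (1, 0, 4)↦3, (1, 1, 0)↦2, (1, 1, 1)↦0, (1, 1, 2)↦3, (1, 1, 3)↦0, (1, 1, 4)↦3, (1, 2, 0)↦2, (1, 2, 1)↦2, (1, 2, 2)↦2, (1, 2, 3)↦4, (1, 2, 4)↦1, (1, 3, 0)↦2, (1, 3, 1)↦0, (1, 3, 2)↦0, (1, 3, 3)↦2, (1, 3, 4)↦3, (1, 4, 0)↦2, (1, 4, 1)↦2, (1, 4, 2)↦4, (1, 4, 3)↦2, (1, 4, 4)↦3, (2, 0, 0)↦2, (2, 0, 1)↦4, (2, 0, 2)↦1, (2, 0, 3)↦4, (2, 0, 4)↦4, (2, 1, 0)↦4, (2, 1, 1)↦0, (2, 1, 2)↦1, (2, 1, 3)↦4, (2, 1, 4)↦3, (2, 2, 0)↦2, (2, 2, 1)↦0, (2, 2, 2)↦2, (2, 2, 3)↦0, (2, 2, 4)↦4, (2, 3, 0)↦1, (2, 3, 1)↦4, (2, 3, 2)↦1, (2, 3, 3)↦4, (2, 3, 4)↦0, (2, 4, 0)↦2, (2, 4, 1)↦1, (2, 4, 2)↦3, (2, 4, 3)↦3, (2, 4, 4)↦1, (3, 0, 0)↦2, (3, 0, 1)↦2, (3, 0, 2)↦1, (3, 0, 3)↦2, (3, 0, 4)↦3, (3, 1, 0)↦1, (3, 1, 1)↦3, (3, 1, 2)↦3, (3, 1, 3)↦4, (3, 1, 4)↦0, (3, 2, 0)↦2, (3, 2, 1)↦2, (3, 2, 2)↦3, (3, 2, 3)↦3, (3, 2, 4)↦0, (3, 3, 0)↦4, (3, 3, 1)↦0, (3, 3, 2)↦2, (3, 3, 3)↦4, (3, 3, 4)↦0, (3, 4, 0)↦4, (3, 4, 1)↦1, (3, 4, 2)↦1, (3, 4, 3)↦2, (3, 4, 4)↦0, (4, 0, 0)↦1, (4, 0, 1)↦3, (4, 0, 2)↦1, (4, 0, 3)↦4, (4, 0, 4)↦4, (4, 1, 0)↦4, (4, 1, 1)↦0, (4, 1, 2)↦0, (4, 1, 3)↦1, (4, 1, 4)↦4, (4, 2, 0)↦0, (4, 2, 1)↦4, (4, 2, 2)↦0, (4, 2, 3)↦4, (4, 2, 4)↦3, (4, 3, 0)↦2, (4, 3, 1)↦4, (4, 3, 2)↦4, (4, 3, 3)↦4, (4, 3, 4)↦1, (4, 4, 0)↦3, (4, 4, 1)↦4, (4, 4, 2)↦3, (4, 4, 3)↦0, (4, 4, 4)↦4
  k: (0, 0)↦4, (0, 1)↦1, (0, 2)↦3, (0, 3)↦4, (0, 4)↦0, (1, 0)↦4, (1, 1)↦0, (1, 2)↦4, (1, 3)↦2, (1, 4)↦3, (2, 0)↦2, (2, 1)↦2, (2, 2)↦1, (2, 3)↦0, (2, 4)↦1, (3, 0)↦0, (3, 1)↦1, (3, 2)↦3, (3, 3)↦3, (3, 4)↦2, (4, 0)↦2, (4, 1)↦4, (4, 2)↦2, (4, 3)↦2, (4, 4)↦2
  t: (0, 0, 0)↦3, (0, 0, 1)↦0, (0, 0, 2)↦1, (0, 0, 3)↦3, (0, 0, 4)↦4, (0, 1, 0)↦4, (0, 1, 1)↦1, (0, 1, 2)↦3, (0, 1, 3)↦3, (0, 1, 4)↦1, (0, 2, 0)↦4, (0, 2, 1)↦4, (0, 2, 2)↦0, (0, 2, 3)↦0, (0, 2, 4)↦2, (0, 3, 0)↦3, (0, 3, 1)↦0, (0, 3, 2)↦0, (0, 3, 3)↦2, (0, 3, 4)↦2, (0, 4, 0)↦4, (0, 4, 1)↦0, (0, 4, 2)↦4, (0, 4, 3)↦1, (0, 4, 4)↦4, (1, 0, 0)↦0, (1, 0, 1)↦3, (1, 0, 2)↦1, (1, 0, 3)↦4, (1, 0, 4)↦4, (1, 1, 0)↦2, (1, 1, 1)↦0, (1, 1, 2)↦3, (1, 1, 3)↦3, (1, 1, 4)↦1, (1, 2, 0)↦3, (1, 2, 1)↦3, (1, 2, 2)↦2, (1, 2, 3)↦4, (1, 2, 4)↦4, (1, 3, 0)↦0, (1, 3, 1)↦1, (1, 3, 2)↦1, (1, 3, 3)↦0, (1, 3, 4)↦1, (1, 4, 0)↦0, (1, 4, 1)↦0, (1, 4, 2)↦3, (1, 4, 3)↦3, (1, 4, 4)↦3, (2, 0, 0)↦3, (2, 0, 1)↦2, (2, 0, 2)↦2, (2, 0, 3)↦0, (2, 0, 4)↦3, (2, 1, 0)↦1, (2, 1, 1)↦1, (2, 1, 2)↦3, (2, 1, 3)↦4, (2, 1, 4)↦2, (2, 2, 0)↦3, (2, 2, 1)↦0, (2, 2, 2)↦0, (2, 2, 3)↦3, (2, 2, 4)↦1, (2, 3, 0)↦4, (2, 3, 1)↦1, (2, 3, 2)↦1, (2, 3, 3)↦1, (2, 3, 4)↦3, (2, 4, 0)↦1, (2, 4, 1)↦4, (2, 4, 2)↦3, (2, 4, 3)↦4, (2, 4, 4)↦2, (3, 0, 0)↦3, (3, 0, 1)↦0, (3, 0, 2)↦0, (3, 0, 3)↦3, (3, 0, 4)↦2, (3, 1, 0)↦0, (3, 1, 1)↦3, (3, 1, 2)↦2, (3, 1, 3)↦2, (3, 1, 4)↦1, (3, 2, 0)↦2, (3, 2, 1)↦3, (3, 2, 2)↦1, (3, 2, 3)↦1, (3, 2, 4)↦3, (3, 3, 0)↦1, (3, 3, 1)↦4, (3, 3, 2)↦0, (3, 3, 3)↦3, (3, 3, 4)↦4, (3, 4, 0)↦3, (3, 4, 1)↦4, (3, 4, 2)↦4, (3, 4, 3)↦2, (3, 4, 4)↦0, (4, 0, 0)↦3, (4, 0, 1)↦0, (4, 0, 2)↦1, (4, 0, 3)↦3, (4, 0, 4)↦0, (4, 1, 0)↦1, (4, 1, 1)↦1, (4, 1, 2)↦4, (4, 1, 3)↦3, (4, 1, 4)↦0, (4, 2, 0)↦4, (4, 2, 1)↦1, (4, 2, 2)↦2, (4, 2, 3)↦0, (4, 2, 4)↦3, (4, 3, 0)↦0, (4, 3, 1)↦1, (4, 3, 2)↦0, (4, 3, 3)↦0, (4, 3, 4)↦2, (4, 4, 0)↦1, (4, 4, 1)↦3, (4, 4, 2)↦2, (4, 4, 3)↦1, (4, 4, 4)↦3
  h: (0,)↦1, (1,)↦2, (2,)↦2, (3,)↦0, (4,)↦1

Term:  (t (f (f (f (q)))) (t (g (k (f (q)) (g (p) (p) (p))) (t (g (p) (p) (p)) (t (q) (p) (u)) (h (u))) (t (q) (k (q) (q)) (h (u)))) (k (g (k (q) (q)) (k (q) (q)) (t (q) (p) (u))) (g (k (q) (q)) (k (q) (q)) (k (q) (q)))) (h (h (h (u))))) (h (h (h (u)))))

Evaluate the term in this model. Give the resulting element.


  q = 3
  (f (q)) = f(3,) = 3
  (f (f (q))) = f(3,) = 3
  (f (f (f (q)))) = f(3,) = 3
  q = 3
  (f (q)) = f(3,) = 3
  p = 4
  p = 4
  p = 4
  (g (p) (p) (p)) = g(4, 4, 4) = 4
  (k (f (q)) (g (p) (p) (p))) = k(3, 4) = 2
  p = 4
  p = 4
  p = 4
  (g (p) (p) (p)) = g(4, 4, 4) = 4
  q = 3
  p = 4
  u = 4
  (t (q) (p) (u)) = t(3, 4, 4) = 0
  u = 4
  (h (u)) = h(4,) = 1
  (t (g (p) (p) (p)) (t (q) (p) (u)) (h (u))) = t(4, 0, 1) = 0
  q = 3
  q = 3
  q = 3
  (k (q) (q)) = k(3, 3) = 3
  u = 4
  (h (u)) = h(4,) = 1
  (t (q) (k (q) (q)) (h (u))) = t(3, 3, 1) = 4
  (g (k (f (q)) (g (p) (p) (p))) (t (g (p) (p) (p)) (t (q) (p) (u)) (h (u))) (t (q) (k (q) (q)) (h (u)))) = g(2, 0, 4) = 4
  q = 3
  q = 3
  (k (q) (q)) = k(3, 3) = 3
  q = 3
  q = 3
  (k (q) (q)) = k(3, 3) = 3
  q = 3
  p = 4
  u = 4
  (t (q) (p) (u)) = t(3, 4, 4) = 0
  (g (k (q) (q)) (k (q) (q)) (t (q) (p) (u))) = g(3, 3, 0) = 4
  q = 3
  q = 3
  (k (q) (q)) = k(3, 3) = 3
  q = 3
  q = 3
  (k (q) (q)) = k(3, 3) = 3
  q = 3
  q = 3
  (k (q) (q)) = k(3, 3) = 3
  (g (k (q) (q)) (k (q) (q)) (k (q) (q))) = g(3, 3, 3) = 4
  (k (g (k (q) (q)) (k (q) (q)) (t (q) (p) (u))) (g (k (q) (q)) (k (q) (q)) (k (q) (q)))) = k(4, 4) = 2
  u = 4
  (h (u)) = h(4,) = 1
  (h (h (u))) = h(1,) = 2
  (h (h (h (u)))) = h(2,) = 2
  (t (g (k (f (q)) (g (p) (p) (p))) (t (g (p) (p) (p)) (t (q) (p) (u)) (h (u))) (t (q) (k (q) (q)) (h (u)))) (k (g (k (q) (q)) (k (q) (q)) (t (q) (p) (u))) (g (k (q) (q)) (k (q) (q)) (k (q) (q)))) (h (h (h (u))))) = t(4, 2, 2) = 2
  u = 4
  (h (u)) = h(4,) = 1
  (h (h (u))) = h(1,) = 2
  (h (h (h (u)))) = h(2,) = 2
  (t (f (f (f (q)))) (t (g (k (f (q)) (g (p) (p) (p))) (t (g (p) (p) (p)) (t (q) (p) (u)) (h (u))) (t (q) (k (q) (q)) (h (u)))) (k (g (k (q) (q)) (k (q) (q)) (t (q) (p) (u))) (g (k (q) (q)) (k (q) (q)) (k (q) (q)))) (h (h (h (u))))) (h (h (h (u))))) = t(3, 2, 2) = 1

value = 1


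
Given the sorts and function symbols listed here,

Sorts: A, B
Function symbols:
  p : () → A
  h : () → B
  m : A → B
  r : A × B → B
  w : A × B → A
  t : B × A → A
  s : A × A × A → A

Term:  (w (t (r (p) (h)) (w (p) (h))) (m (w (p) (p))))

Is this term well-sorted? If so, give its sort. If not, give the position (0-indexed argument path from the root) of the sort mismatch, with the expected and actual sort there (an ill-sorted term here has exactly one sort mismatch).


      (p) : A
      (h) : B
    (r (p) (h)) : B
      (p) : A
      (h) : B
    (w (p) (h)) : A
  (t (r (p) (h)) (w (p) (h))) : A
      (p) : A
      (p) : A
    (w (p) (p)) : ✗ arg 1 at [1, 0, 1] has sort A, expected B

ill-sorted at position [1, 0, 1]: expected B, got A


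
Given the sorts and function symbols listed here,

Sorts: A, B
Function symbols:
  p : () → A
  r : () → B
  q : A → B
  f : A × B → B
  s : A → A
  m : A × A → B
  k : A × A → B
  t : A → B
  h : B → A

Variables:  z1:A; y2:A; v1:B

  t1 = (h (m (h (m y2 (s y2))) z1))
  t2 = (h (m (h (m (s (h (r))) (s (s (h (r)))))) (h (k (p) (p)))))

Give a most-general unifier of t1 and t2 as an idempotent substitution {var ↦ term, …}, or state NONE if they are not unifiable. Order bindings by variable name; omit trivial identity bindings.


{y2 ↦ (s (h (r))), z1 ↦ (h (k (p) (p)))}


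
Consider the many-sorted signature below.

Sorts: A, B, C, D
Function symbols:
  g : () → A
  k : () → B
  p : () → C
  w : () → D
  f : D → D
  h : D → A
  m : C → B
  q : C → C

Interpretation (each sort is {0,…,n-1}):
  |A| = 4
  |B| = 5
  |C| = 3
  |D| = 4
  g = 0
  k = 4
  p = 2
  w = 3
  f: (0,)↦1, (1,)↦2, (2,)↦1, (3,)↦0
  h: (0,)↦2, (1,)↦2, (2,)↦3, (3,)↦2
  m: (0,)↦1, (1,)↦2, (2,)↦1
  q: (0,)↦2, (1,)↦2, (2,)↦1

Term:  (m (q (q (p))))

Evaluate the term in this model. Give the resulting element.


value = 1

  p = 2
  (q (p)) = q(2,) = 1
  (q (q (p))) = q(1,) = 2
  (m (q (q (p)))) = m(2,) = 1


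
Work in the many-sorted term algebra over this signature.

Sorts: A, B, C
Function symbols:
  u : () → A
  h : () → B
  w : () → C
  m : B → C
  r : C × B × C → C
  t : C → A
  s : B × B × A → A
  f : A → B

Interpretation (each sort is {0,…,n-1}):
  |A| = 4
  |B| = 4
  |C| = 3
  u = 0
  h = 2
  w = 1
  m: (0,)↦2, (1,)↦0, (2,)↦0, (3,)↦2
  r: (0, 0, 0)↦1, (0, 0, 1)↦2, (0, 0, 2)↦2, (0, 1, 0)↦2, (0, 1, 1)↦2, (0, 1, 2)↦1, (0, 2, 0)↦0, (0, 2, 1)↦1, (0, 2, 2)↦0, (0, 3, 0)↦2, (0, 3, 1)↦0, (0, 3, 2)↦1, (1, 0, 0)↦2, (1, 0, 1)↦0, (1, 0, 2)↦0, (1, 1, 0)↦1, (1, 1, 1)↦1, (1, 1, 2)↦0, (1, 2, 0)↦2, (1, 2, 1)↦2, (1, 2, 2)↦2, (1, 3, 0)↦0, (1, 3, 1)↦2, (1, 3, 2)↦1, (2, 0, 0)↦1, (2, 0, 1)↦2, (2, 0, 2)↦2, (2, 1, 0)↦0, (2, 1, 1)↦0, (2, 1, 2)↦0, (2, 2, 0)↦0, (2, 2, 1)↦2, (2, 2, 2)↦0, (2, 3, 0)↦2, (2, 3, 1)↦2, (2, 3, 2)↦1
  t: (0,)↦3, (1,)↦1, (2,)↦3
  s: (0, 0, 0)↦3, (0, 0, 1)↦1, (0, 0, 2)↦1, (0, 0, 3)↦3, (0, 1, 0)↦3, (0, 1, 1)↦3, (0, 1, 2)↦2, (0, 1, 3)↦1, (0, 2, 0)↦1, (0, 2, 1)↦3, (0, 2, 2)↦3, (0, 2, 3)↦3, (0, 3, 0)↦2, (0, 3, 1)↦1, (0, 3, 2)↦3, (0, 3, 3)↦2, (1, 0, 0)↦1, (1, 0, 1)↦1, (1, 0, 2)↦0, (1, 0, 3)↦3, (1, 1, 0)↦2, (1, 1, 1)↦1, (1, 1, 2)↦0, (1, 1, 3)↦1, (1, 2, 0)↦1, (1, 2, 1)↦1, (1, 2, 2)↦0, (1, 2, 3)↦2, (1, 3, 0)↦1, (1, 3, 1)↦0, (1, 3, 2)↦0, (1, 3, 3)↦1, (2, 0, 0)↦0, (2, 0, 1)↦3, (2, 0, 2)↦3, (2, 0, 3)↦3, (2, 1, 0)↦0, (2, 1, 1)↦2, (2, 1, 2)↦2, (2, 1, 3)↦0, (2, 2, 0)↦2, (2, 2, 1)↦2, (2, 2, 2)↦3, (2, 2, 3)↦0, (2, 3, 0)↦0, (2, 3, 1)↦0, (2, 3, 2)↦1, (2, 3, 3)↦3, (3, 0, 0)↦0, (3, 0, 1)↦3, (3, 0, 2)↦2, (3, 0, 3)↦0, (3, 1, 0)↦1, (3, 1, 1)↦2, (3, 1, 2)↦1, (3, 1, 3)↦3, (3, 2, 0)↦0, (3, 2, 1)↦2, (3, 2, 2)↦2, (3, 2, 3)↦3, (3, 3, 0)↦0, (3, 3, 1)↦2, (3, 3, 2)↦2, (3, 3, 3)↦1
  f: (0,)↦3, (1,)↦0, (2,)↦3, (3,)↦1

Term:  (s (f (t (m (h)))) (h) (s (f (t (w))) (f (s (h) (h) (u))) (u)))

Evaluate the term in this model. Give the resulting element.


value = 0

  h = 2
  (m (h)) = m(2,) = 0
  (t (m (h))) = t(0,) = 3
  (f (t (m (h)))) = f(3,) = 1
  h = 2
  w = 1
  (t (w)) = t(1,) = 1
  (f (t (w))) = f(1,) = 0
  h = 2
  h = 2
  u = 0
  (s (h) (h) (u)) = s(2, 2, 0) = 2
  (f (s (h) (h) (u))) = f(2,) = 3
  u = 0
  (s (f (t (w))) (f (s (h) (h) (u))) (u)) = s(0, 3, 0) = 2
  (s (f (t (m (h)))) (h) (s (f (t (w))) (f (s (h) (h) (u))) (u))) = s(1, 2, 2) = 0


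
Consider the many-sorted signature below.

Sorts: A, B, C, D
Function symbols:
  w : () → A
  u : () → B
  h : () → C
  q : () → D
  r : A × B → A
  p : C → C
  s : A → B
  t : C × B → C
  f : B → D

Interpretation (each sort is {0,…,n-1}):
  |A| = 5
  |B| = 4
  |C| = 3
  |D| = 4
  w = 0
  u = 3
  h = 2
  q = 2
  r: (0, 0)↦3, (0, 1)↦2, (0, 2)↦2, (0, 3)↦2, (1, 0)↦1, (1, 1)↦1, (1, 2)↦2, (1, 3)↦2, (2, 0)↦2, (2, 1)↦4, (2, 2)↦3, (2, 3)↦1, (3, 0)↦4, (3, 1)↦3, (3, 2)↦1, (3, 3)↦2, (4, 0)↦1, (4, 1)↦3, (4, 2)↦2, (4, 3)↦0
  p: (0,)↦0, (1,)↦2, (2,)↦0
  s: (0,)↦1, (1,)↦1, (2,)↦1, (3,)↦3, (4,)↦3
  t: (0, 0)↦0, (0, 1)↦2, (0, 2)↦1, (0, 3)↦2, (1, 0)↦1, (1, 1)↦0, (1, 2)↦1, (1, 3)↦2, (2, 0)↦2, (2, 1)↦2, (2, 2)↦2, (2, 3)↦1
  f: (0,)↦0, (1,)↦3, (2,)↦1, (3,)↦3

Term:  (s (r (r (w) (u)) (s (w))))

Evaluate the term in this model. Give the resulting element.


value = 3

  w = 0
  u = 3
  (r (w) (u)) = r(0, 3) = 2
  w = 0
  (s (w)) = s(0,) = 1
  (r (r (w) (u)) (s (w))) = r(2, 1) = 4
  (s (r (r (w) (u)) (s (w)))) = s(4,) = 3


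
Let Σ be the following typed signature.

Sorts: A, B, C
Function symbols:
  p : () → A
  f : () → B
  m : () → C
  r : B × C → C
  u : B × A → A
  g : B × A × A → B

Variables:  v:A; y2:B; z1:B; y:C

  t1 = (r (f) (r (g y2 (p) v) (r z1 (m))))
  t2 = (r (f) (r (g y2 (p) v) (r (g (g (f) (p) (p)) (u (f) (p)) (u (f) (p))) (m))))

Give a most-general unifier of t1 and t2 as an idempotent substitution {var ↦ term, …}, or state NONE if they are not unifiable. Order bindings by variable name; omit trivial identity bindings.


{z1 ↦ (g (g (f) (p) (p)) (u (f) (p)) (u (f) (p)))}


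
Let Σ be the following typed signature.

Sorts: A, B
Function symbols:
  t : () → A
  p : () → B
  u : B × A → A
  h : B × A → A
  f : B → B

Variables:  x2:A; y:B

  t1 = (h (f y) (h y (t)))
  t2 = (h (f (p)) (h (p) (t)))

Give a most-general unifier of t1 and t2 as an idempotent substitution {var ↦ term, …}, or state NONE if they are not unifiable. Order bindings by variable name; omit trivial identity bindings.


{y ↦ (p)}


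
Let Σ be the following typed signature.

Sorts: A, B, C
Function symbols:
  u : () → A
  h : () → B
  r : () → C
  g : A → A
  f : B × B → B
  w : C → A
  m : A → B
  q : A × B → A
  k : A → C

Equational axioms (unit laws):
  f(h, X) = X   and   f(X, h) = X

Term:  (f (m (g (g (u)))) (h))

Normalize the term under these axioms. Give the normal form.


1. (f (m (g (g (u)))) (h))  →  (m (g (g (u))))

normal form = (m (g (g (u))))


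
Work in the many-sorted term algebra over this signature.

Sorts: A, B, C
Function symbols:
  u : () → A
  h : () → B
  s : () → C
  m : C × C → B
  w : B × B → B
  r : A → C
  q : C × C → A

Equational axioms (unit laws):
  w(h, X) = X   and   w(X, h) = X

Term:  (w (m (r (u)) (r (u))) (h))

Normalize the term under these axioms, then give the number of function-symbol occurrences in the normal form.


1. (w (m (r (u)) (r (u))) (h))  →  (m (r (u)) (r (u)))
normal form: (m (r (u)) (r (u)))

size = 5


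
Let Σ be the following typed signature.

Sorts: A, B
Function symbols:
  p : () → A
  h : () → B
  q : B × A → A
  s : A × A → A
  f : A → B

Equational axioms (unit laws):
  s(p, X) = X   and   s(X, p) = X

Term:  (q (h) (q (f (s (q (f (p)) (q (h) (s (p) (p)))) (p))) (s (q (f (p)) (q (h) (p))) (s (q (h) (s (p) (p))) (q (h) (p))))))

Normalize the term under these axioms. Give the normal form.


normal form = (q (h) (q (f (q (f (p)) (q (h) (p)))) (s (q (f (p)) (q (h) (p))) (s (q (h) (p)) (q (h) (p))))))

1. (q (h) (q (f (s (q (f (p)) (q (h) (s (p) (p)))) (p))) (s (q (f (p)) (q (h) (p))) (s (q (h) (s (p) (p))) (q (h) (p))))))  →  (q (h) (q (f (q (f (p)) (q (h) (s (p) (p))))) (s (q (f (p)) (q (h) (p))) (s (q (h) (s (p) (p))) (q (h) (p))))))
2. (q (h) (q (f (q (f (p)) (q (h) (s (p) (p))))) (s (q (f (p)) (q (h) (p))) (s (q (h) (s (p) (p))) (q (h) (p))))))  →  (q (h) (q (f (q (f (p)) (q (h) (p)))) (s (q (f (p)) (q (h) (p))) (s (q (h) (s (p) (p))) (q (h) (p))))))
3. (q (h) (q (f (q (f (p)) (q (h) (p)))) (s (q (f (p)) (q (h) (p))) (s (q (h) (s (p) (p))) (q (h) (p))))))  →  (q (h) (q (f (q (f (p)) (q (h) (p)))) (s (q (f (p)) (q (h) (p))) (s (q (h) (p)) (q (h) (p))))))


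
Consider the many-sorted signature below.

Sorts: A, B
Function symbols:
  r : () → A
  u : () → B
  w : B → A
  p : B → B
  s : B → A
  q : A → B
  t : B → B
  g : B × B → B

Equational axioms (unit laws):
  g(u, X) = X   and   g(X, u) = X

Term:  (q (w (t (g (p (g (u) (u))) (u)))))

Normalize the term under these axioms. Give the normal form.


normal form = (q (w (t (p (u)))))

1. (q (w (t (g (p (g (u) (u))) (u)))))  →  (q (w (t (p (g (u) (u))))))
2. (q (w (t (p (g (u) (u))))))  →  (q (w (t (p (u)))))
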